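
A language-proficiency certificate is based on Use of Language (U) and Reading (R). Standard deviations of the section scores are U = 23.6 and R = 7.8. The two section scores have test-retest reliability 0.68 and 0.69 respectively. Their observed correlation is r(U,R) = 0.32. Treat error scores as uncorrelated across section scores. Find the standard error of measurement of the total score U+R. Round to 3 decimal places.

14.039

Var(total) = 617.8 + 117.811 = 735.611.
True-score variance = 420.712 + 117.811 = 538.524, so reliability = 0.7321.
Error variance = 735.611 − 538.524 = 197.088; SEM = √197.088 = 14.039.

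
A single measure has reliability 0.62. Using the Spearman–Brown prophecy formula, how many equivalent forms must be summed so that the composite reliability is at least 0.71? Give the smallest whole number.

k ≥ ρ*(1−ρ₁)/(ρ₁(1−ρ*)) = 0.71·0.38 / (0.62·0.29) = 1.501.
Smallest integer k = 2.

2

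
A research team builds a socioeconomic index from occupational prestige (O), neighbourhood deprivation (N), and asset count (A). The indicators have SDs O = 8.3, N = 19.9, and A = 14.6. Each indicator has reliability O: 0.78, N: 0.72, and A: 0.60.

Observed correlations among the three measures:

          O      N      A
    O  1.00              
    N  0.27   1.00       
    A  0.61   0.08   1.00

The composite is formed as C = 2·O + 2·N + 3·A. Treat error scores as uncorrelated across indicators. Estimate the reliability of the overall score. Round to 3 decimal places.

0.760

Var(C) = 2²·8.3² + 2²·19.9² + 3²·14.6² + 2·[4·8.3·19.9·0.27 + 6·8.3·14.6·0.61 + 6·19.9·14.6·0.08] = 3778.04 + 1522.72 = 5300.76.
Because errors are independent across components, Cov(Tᵢ,Tⱼ) = Cov(Xᵢ,Xⱼ); the off-diagonal part of the true-score variance is the same as above.
True-score variance = [2²·8.3²·0.78 + 2²·19.9²·0.72 + 3²·14.6²·0.60] + 1522.72 = 2506.51 + 1522.72 = 4029.23.
Reliability = 4029.23 / 5300.76 = 0.760.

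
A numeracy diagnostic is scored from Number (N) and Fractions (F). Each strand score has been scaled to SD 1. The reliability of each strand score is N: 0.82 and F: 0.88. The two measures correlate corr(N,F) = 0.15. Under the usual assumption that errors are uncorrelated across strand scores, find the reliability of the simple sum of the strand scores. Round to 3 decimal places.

0.870

Var(N+F) = 2 + 2·[0.15] = 2 + 0.3 = 2.3.
Under uncorrelated errors the observed covariances equal the true-score covariances, so only the own-variance terms attenuate.
True-score variance = [0.82 + 0.88] + 0.3 = 1.7 + 0.3 = 2.
Reliability = 2 / 2.3 = 0.870.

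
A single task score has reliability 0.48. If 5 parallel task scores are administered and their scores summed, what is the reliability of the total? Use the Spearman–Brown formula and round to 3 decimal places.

0.822

ρ_k = kρ / (1 + (k−1)ρ) = 5·0.48 / (1 + 4·0.48) = 2.400 / 2.920 = 0.822.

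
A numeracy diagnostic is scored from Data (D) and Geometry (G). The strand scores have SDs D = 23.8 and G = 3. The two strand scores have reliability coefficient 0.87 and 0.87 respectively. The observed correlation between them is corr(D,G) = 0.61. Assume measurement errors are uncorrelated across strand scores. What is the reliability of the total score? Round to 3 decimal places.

0.887

Var(D+G) = 23.8² + 3² + 2·[23.8·3·0.61] = 575.44 + 87.108 = 662.548.
With uncorrelated errors the cross-covariances are all true-score covariance, so they carry over unchanged; only the diagonal terms shrink to ρᵢσᵢ².
True-score variance = [23.8²·0.87 + 3²·0.87] + 87.108 = 500.633 + 87.108 = 587.741.
Reliability = 587.741 / 662.548 = 0.887.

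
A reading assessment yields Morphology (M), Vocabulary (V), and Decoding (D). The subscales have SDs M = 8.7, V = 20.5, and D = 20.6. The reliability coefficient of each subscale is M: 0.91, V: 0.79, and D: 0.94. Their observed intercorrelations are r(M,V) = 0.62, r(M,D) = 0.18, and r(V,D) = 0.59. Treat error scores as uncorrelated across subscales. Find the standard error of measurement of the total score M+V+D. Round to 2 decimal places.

Var(total) = 920.3 + 783.987 = 1704.29.
True-score variance = 799.774 + 783.987 = 1583.76, so reliability = 0.9293.
Error variance = 1704.29 − 1583.76 = 120.526; SEM = √120.526 = 10.98.

10.98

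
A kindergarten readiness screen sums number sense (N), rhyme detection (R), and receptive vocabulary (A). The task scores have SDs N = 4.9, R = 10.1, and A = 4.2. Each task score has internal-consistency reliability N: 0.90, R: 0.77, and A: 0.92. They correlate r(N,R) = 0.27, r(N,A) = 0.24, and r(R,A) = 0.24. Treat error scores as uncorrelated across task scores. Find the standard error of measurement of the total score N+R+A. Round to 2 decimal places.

Var(total) = 143.66 + 56.9646 = 200.625.
True-score variance = 116.385 + 56.9646 = 173.35, so reliability = 0.8641.
Error variance = 200.625 − 173.35 = 27.2745; SEM = √27.2745 = 5.22.

5.22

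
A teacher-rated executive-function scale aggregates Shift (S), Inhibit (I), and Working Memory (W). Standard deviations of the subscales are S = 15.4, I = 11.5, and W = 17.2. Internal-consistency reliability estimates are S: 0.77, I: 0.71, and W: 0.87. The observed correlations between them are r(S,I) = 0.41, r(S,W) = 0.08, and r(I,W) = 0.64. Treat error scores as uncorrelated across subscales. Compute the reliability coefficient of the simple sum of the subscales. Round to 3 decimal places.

Var(S+I+W) = 15.4² + 11.5² + 17.2² + 2·[15.4·11.5·0.41 + 15.4·17.2·0.08 + 11.5·17.2·0.64] = 665.25 + 440.787 = 1106.04.
Because errors are independent across components, Cov(Tᵢ,Tⱼ) = Cov(Xᵢ,Xⱼ); the off-diagonal part of the true-score variance is the same as above.
True-score variance = [15.4²·0.77 + 11.5²·0.71 + 17.2²·0.87] + 440.787 = 533.891 + 440.787 = 974.678.
Reliability = 974.678 / 1106.04 = 0.881.

0.881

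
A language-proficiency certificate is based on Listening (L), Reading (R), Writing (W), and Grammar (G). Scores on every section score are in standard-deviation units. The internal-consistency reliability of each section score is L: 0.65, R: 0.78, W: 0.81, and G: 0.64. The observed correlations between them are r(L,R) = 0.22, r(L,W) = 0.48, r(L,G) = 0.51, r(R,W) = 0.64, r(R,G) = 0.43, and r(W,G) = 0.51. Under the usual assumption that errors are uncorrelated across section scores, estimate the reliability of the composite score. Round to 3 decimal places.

0.883

Var(L+R+W+G) = 4 + 2·[0.22 + 0.48 + 0.51 + 0.64 + 0.43 + 0.51] = 4 + 5.58 = 9.58.
Under uncorrelated errors the observed covariances equal the true-score covariances, so only the own-variance terms attenuate.
True-score variance = [0.65 + 0.78 + 0.81 + 0.64] + 5.58 = 2.88 + 5.58 = 8.46.
Reliability = 8.46 / 9.58 = 0.883.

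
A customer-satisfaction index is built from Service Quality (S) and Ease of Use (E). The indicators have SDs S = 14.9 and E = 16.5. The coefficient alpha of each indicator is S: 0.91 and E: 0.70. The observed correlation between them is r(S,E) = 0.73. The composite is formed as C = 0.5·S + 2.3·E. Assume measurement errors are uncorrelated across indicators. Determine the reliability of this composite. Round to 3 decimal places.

Var(C) = 0.5²·14.9² + 2.3²·16.5² + 2·[1.15·14.9·16.5·0.73] = 1495.7 + 412.782 = 1908.49.
Because errors are independent across components, Cov(Tᵢ,Tⱼ) = Cov(Xᵢ,Xⱼ); the off-diagonal part of the true-score variance is the same as above.
True-score variance = [0.5²·14.9²·0.91 + 2.3²·16.5²·0.70] + 412.782 = 1058.65 + 412.782 = 1471.43.
Reliability = 1471.43 / 1908.49 = 0.771.

0.771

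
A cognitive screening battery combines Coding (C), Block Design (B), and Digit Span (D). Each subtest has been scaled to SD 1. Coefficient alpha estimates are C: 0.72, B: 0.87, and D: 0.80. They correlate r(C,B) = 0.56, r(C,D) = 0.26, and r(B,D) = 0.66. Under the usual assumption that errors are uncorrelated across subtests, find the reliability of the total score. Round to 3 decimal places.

Var(C+B+D) = 3 + 2·[0.56 + 0.26 + 0.66] = 3 + 2.96 = 5.96.
With uncorrelated errors the cross-covariances are all true-score covariance, so they carry over unchanged; only the diagonal terms shrink to ρᵢσᵢ².
True-score variance = [0.72 + 0.87 + 0.80] + 2.96 = 2.39 + 2.96 = 5.35.
Reliability = 5.35 / 5.96 = 0.898.

0.898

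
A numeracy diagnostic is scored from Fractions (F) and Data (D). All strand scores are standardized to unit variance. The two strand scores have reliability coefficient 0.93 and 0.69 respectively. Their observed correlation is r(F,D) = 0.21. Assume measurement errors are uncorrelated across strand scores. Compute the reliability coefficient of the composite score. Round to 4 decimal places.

Var(F+D) = 2 + 2·[0.21] = 2 + 0.42 = 2.42.
Because errors are independent across components, Cov(Tᵢ,Tⱼ) = Cov(Xᵢ,Xⱼ); the off-diagonal part of the true-score variance is the same as above.
True-score variance = [0.93 + 0.69] + 0.42 = 1.62 + 0.42 = 2.04.
Reliability = 2.04 / 2.42 = 0.8430.

0.8430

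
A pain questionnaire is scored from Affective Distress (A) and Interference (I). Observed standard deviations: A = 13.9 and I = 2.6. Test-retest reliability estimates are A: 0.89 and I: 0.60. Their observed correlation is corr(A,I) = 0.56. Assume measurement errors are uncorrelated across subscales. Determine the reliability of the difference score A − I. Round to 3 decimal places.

0.850

Var(A−I) = 13.9² + 2.6² − 2·13.9·2.6·0.56 = 199.97 − 40.4768 = 159.493.
Under uncorrelated errors the observed covariances equal the true-score covariances, so only the own-variance terms attenuate.
True-score variance = [13.9²·0.89 + 2.6²·0.60] − 40.4768 = 176.013 − 40.4768 = 135.536.
Reliability = 135.536 / 159.493 = 0.850.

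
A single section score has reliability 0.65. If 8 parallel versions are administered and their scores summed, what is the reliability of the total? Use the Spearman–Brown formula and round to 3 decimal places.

ρ_k = kρ / (1 + (k−1)ρ) = 8·0.65 / (1 + 7·0.65) = 5.200 / 5.550 = 0.937.

0.937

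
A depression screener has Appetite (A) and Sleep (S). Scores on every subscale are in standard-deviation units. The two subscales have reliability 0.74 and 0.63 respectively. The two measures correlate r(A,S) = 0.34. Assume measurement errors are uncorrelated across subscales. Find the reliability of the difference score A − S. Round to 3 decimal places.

Var(A−S) = 1 + 1 − 2·0.34 = 2 − 0.68 = 1.32.
With uncorrelated errors the cross-covariances are all true-score covariance, so they carry over unchanged; only the diagonal terms shrink to ρᵢσᵢ².
True-score variance = [0.74 + 0.63] − 0.68 = 1.37 − 0.68 = 0.69.
Reliability = 0.69 / 1.32 = 0.523.

0.523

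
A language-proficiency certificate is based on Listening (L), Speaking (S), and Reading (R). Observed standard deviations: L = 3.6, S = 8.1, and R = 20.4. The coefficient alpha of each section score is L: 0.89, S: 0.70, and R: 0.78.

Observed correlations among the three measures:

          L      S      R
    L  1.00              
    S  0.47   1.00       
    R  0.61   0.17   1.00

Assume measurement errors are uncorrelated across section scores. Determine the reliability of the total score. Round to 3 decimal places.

Var(L+S+R) = 3.6² + 8.1² + 20.4² + 2·[3.6·8.1·0.47 + 3.6·20.4·0.61 + 8.1·20.4·0.17] = 494.73 + 173.189 = 667.919.
Under uncorrelated errors the observed covariances equal the true-score covariances, so only the own-variance terms attenuate.
True-score variance = [3.6²·0.89 + 8.1²·0.70 + 20.4²·0.78] + 173.189 = 382.066 + 173.189 = 555.255.
Reliability = 555.255 / 667.919 = 0.831.

0.831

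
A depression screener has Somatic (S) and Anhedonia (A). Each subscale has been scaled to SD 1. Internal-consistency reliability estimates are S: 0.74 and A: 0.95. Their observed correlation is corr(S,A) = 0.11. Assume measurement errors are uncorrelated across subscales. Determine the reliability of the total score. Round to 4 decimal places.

0.8604

Var(S+A) = 2 + 2·[0.11] = 2 + 0.22 = 2.22.
Because errors are independent across components, Cov(Tᵢ,Tⱼ) = Cov(Xᵢ,Xⱼ); the off-diagonal part of the true-score variance is the same as above.
True-score variance = [0.74 + 0.95] + 0.22 = 1.69 + 0.22 = 1.91.
Reliability = 1.91 / 2.22 = 0.8604.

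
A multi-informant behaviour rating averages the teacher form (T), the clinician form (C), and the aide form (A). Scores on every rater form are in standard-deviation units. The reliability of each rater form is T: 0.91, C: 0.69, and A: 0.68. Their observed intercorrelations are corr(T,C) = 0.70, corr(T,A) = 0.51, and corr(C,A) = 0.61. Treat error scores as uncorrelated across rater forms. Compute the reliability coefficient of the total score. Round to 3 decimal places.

0.892

Var(T+C+A) = 3 + 2·[0.70 + 0.51 + 0.61] = 3 + 3.64 = 6.64.
Under uncorrelated errors the observed covariances equal the true-score covariances, so only the own-variance terms attenuate.
True-score variance = [0.91 + 0.69 + 0.68] + 3.64 = 2.28 + 3.64 = 5.92.
Reliability = 5.92 / 6.64 = 0.892.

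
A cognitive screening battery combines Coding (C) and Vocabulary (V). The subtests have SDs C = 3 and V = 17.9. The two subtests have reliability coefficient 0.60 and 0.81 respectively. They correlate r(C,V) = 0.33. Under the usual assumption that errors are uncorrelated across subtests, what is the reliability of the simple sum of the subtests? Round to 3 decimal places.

0.823

Var(C+V) = 3² + 17.9² + 2·[3·17.9·0.33] = 329.41 + 35.442 = 364.852.
Under uncorrelated errors the observed covariances equal the true-score covariances, so only the own-variance terms attenuate.
True-score variance = [3²·0.60 + 17.9²·0.81] + 35.442 = 264.932 + 35.442 = 300.374.
Reliability = 300.374 / 364.852 = 0.823.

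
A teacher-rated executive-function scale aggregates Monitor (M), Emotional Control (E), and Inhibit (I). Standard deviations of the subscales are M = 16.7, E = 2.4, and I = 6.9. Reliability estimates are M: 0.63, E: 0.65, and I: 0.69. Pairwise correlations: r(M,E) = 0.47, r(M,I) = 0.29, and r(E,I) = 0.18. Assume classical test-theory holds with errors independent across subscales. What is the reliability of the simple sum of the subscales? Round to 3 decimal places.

0.729

Var(M+E+I) = 16.7² + 2.4² + 6.9² + 2·[16.7·2.4·0.47 + 16.7·6.9·0.29 + 2.4·6.9·0.18] = 332.26 + 110.47 = 442.73.
Because errors are independent across components, Cov(Tᵢ,Tⱼ) = Cov(Xᵢ,Xⱼ); the off-diagonal part of the true-score variance is the same as above.
True-score variance = [16.7²·0.63 + 2.4²·0.65 + 6.9²·0.69] + 110.47 = 212.296 + 110.47 = 322.766.
Reliability = 322.766 / 442.73 = 0.729.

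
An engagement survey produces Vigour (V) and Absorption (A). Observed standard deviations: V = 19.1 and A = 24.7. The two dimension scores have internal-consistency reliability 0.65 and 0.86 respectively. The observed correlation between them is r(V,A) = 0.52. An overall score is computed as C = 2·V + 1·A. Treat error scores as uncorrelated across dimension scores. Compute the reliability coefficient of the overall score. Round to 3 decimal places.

0.805

Var(C) = 2²·19.1² + 24.7² + 2·[2·19.1·24.7·0.52] = 2069.33 + 981.282 = 3050.61.
Because errors are independent across components, Cov(Tᵢ,Tⱼ) = Cov(Xᵢ,Xⱼ); the off-diagonal part of the true-score variance is the same as above.
True-score variance = [2²·19.1²·0.65 + 24.7²·0.86] + 981.282 = 1473.18 + 981.282 = 2454.47.
Reliability = 2454.47 / 3050.61 = 0.805.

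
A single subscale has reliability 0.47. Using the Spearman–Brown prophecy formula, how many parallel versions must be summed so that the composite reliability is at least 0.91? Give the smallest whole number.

k ≥ ρ*(1−ρ₁)/(ρ₁(1−ρ*)) = 0.91·0.53 / (0.47·0.09) = 11.402.
Smallest integer k = 12.

12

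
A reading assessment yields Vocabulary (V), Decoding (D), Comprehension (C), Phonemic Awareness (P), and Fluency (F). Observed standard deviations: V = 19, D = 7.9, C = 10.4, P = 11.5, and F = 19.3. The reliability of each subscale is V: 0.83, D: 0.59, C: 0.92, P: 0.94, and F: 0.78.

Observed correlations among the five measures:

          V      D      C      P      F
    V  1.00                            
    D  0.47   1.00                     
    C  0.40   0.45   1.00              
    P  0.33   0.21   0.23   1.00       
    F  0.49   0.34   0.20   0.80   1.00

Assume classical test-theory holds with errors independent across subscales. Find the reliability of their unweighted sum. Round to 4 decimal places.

Var(V+D+C+P+F) = 19² + 7.9² + 10.4² + 11.5² + 19.3² + 2·[19·7.9·0.47 + 19·10.4·0.40 + 19·11.5·0.33 + 19·19.3·0.49 + 7.9·10.4·0.45 + 7.9·11.5·0.21 + 7.9·19.3·0.34 + 10.4·11.5·0.23 + 10.4·19.3·0.20 + 11.5·19.3·0.80] = 1036.31 + 1508.95 = 2545.26.
Because errors are independent across components, Cov(Tᵢ,Tⱼ) = Cov(Xᵢ,Xⱼ); the off-diagonal part of the true-score variance is the same as above.
True-score variance = [19²·0.83 + 7.9²·0.59 + 10.4²·0.92 + 11.5²·0.94 + 19.3²·0.78] + 1508.95 = 850.816 + 1508.95 = 2359.77.
Reliability = 2359.77 / 2545.26 = 0.9271.

0.9271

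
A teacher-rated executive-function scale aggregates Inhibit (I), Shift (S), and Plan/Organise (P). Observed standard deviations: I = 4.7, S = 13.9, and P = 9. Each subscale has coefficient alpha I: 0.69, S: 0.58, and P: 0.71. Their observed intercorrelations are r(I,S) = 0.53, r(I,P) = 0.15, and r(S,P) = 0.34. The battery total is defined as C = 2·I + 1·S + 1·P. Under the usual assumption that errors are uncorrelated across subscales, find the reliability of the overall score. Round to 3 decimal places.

Var(C) = 2²·4.7² + 13.9² + 9² + 2·[2·4.7·13.9·0.53 + 2·4.7·9·0.15 + 13.9·9·0.34] = 362.57 + 248.948 = 611.518.
Because errors are independent across components, Cov(Tᵢ,Tⱼ) = Cov(Xᵢ,Xⱼ); the off-diagonal part of the true-score variance is the same as above.
True-score variance = [2²·4.7²·0.69 + 13.9²·0.58 + 9²·0.71] + 248.948 = 230.54 + 248.948 = 479.488.
Reliability = 479.488 / 611.518 = 0.784.

0.784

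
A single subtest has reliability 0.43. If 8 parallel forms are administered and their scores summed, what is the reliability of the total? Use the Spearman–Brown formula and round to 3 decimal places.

0.858

ρ_k = kρ / (1 + (k−1)ρ) = 8·0.43 / (1 + 7·0.43) = 3.440 / 4.010 = 0.858.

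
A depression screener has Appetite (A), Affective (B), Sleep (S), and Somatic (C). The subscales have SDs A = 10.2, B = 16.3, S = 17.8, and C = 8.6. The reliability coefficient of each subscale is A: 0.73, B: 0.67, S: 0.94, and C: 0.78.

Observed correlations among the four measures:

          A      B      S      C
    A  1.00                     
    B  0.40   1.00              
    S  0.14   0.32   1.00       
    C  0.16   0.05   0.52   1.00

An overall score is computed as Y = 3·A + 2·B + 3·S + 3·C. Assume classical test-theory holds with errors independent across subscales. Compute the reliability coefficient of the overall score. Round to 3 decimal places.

Var(Y) = 3²·10.2² + 2²·16.3² + 3²·17.8² + 3²·8.6² + 2·[6·10.2·16.3·0.40 + 9·10.2·17.8·0.14 + 9·10.2·8.6·0.16 + 6·16.3·17.8·0.32 + 6·16.3·8.6·0.05 + 9·17.8·8.6·0.52] = 5516.32 + 4139.29 = 9655.61.
Because errors are independent across components, Cov(Tᵢ,Tⱼ) = Cov(Xᵢ,Xⱼ); the off-diagonal part of the true-score variance is the same as above.
True-score variance = [3²·10.2²·0.73 + 2²·16.3²·0.67 + 3²·17.8²·0.94 + 3²·8.6²·0.78] + 4139.29 = 4595.26 + 4139.29 = 8734.54.
Reliability = 8734.54 / 9655.61 = 0.905.

0.905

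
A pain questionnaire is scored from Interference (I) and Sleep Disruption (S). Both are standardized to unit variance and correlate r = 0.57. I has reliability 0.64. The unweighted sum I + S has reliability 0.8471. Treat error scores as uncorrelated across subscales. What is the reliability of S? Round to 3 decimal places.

Var(I+S) = 2 + 2·0.57 = 3.140.
True-score variance = ρ_I + ρ_S + 2·0.57, so 0.8471 = (0.64 + ρ_S + 1.14) / 3.140.
ρ_S = 0.8471·3.140 − 0.64 − 1.14 = 0.880.

0.880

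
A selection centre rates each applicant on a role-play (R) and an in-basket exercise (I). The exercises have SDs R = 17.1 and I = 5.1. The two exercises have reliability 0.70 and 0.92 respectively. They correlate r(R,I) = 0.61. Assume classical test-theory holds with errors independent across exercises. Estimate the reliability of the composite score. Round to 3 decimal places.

Var(R+I) = 17.1² + 5.1² + 2·[17.1·5.1·0.61] = 318.42 + 106.396 = 424.816.
Because errors are independent across components, Cov(Tᵢ,Tⱼ) = Cov(Xᵢ,Xⱼ); the off-diagonal part of the true-score variance is the same as above.
True-score variance = [17.1²·0.70 + 5.1²·0.92] + 106.396 = 228.616 + 106.396 = 335.012.
Reliability = 335.012 / 424.816 = 0.789.

0.789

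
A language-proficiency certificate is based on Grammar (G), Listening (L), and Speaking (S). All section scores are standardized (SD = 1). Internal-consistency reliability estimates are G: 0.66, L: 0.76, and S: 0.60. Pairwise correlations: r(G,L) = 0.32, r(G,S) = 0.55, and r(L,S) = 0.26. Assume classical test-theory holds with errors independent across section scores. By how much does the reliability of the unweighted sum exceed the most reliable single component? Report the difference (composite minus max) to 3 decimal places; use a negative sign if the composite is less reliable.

0.054

Var(sum) = 3 + 2.26 = 5.26; true-score variance = 2.02 + 2.26 = 4.28; composite reliability = 0.8137.
Max component reliability = 0.7600.
Difference = 0.8137 − 0.7600 = 0.054.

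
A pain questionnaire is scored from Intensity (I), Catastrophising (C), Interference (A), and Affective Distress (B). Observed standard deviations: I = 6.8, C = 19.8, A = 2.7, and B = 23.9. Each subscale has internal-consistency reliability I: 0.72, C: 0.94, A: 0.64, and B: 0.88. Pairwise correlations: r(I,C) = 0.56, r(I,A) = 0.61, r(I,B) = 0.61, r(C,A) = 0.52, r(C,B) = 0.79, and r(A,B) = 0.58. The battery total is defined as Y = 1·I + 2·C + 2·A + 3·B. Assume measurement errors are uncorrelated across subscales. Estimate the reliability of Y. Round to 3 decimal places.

Var(Y) = 6.8² + 2²·19.8² + 2²·2.7² + 3²·23.9² + 2·[2·6.8·19.8·0.56 + 2·6.8·2.7·0.61 + 3·6.8·23.9·0.61 + 4·19.8·2.7·0.52 + 6·19.8·23.9·0.79 + 6·2.7·23.9·0.58] = 6784.45 + 6098.86 = 12883.3.
With uncorrelated errors the cross-covariances are all true-score covariance, so they carry over unchanged; only the diagonal terms shrink to ρᵢσᵢ².
True-score variance = [6.8²·0.72 + 2²·19.8²·0.94 + 2²·2.7²·0.64 + 3²·23.9²·0.88] + 6098.86 = 6050.01 + 6098.86 = 12148.9.
Reliability = 12148.9 / 12883.3 = 0.943.

0.943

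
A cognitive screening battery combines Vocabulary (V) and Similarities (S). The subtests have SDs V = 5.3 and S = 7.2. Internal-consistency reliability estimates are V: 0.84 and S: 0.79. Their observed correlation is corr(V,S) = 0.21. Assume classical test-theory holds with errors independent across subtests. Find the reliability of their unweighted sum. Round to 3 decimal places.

Var(V+S) = 5.3² + 7.2² + 2·[5.3·7.2·0.21] = 79.93 + 16.0272 = 95.9572.
Under uncorrelated errors the observed covariances equal the true-score covariances, so only the own-variance terms attenuate.
True-score variance = [5.3²·0.84 + 7.2²·0.79] + 16.0272 = 64.5492 + 16.0272 = 80.5764.
Reliability = 80.5764 / 95.9572 = 0.840.

0.840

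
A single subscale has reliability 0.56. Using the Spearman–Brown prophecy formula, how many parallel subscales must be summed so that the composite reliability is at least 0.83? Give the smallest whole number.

k ≥ ρ*(1−ρ₁)/(ρ₁(1−ρ*)) = 0.83·0.44 / (0.56·0.17) = 3.836.
Smallest integer k = 4.

4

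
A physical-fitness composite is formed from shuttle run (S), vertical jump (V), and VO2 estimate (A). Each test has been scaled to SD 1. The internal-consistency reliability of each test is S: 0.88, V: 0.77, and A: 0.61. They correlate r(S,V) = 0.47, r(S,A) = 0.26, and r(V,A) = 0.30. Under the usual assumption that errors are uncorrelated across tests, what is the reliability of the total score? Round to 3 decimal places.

Var(S+V+A) = 3 + 2·[0.47 + 0.26 + 0.30] = 3 + 2.06 = 5.06.
Under uncorrelated errors the observed covariances equal the true-score covariances, so only the own-variance terms attenuate.
True-score variance = [0.88 + 0.77 + 0.61] + 2.06 = 2.26 + 2.06 = 4.32.
Reliability = 4.32 / 5.06 = 0.854.

0.854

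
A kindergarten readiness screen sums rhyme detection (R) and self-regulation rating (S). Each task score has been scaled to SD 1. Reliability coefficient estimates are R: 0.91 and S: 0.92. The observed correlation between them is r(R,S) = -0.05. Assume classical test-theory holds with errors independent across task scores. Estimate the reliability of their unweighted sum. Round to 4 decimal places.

Var(R+S) = 2 + 2·[(-0.05)] = 2 − 0.1 = 1.9.
Under uncorrelated errors the observed covariances equal the true-score covariances, so only the own-variance terms attenuate.
True-score variance = [0.91 + 0.92] − 0.1 = 1.83 − 0.1 = 1.73.
Reliability = 1.73 / 1.9 = 0.9105.

0.9105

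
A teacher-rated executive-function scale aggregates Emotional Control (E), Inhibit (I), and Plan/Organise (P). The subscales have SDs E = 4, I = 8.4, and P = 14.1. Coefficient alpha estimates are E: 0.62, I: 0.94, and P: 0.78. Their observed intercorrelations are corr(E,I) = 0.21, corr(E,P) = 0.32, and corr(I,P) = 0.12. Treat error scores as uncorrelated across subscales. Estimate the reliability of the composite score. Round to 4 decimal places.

Var(E+I+P) = 4² + 8.4² + 14.1² + 2·[4·8.4·0.21 + 4·14.1·0.32 + 8.4·14.1·0.12] = 285.37 + 78.6336 = 364.004.
Under uncorrelated errors the observed covariances equal the true-score covariances, so only the own-variance terms attenuate.
True-score variance = [4²·0.62 + 8.4²·0.94 + 14.1²·0.78] + 78.6336 = 231.318 + 78.6336 = 309.952.
Reliability = 309.952 / 364.004 = 0.8515.

0.8515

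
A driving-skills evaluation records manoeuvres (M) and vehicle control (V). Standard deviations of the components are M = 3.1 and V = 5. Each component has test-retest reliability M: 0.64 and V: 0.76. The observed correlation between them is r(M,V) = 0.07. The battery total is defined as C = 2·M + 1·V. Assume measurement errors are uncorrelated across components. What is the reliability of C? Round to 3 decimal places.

0.707

Var(C) = 2²·3.1² + 5² + 2·[2·3.1·5·0.07] = 63.44 + 4.34 = 67.78.
Because errors are independent across components, Cov(Tᵢ,Tⱼ) = Cov(Xᵢ,Xⱼ); the off-diagonal part of the true-score variance is the same as above.
True-score variance = [2²·3.1²·0.64 + 5²·0.76] + 4.34 = 43.6016 + 4.34 = 47.9416.
Reliability = 47.9416 / 67.78 = 0.707.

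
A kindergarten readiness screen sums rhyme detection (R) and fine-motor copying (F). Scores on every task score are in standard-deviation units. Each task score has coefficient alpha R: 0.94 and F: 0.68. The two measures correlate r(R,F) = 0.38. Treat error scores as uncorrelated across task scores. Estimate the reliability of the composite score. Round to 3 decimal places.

0.862

Var(R+F) = 2 + 2·[0.38] = 2 + 0.76 = 2.76.
Because errors are independent across components, Cov(Tᵢ,Tⱼ) = Cov(Xᵢ,Xⱼ); the off-diagonal part of the true-score variance is the same as above.
True-score variance = [0.94 + 0.68] + 0.76 = 1.62 + 0.76 = 2.38.
Reliability = 2.38 / 2.76 = 0.862.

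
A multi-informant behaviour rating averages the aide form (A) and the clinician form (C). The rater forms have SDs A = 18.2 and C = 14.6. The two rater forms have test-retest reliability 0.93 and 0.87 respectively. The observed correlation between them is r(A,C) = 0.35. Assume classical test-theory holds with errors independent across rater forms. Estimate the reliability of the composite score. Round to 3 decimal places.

0.930

Var(A+C) = 18.2² + 14.6² + 2·[18.2·14.6·0.35] = 544.4 + 186.004 = 730.404.
Under uncorrelated errors the observed covariances equal the true-score covariances, so only the own-variance terms attenuate.
True-score variance = [18.2²·0.93 + 14.6²·0.87] + 186.004 = 493.502 + 186.004 = 679.506.
Reliability = 679.506 / 730.404 = 0.930.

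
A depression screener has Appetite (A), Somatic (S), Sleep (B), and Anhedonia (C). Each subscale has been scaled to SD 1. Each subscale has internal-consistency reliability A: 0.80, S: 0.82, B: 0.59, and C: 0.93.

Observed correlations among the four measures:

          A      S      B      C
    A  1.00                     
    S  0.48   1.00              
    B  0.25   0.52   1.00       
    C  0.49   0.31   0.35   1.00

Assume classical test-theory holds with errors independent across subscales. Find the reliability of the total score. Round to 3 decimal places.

Var(A+S+B+C) = 4 + 2·[0.48 + 0.25 + 0.49 + 0.52 + 0.31 + 0.35] = 4 + 4.8 = 8.8.
With uncorrelated errors the cross-covariances are all true-score covariance, so they carry over unchanged; only the diagonal terms shrink to ρᵢσᵢ².
True-score variance = [0.80 + 0.82 + 0.59 + 0.93] + 4.8 = 3.14 + 4.8 = 7.94.
Reliability = 7.94 / 8.8 = 0.902.

0.902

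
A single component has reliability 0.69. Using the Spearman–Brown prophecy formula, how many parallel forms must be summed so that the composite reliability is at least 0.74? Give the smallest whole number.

k ≥ ρ*(1−ρ₁)/(ρ₁(1−ρ*)) = 0.74·0.31 / (0.69·0.26) = 1.279.
Smallest integer k = 2.

2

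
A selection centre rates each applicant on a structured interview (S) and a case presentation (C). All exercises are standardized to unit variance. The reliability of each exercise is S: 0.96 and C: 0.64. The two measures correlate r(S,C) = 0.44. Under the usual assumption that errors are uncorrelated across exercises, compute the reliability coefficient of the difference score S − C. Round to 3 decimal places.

0.643

Var(S−C) = 1 + 1 − 2·0.44 = 2 − 0.88 = 1.12.
Because errors are independent across components, Cov(Tᵢ,Tⱼ) = Cov(Xᵢ,Xⱼ); the off-diagonal part of the true-score variance is the same as above.
True-score variance = [0.96 + 0.64] − 0.88 = 1.6 − 0.88 = 0.72.
Reliability = 0.72 / 1.12 = 0.643.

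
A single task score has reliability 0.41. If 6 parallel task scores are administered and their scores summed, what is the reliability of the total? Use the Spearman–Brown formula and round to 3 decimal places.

ρ_k = kρ / (1 + (k−1)ρ) = 6·0.41 / (1 + 5·0.41) = 2.460 / 3.050 = 0.807.

0.807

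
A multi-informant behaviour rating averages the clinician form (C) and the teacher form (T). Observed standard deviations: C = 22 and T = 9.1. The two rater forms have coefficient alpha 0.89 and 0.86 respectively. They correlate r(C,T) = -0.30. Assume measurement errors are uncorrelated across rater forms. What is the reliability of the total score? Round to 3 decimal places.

Var(C+T) = 22² + 9.1² + 2·[22·9.1·(-0.30)] = 566.81 − 120.12 = 446.69.
Because errors are independent across components, Cov(Tᵢ,Tⱼ) = Cov(Xᵢ,Xⱼ); the off-diagonal part of the true-score variance is the same as above.
True-score variance = [22²·0.89 + 9.1²·0.86] − 120.12 = 501.977 − 120.12 = 381.857.
Reliability = 381.857 / 446.69 = 0.855.

0.855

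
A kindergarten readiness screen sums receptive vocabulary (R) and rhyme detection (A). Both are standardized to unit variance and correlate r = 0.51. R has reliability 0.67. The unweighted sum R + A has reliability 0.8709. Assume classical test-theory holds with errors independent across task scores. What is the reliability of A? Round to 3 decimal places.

Var(R+A) = 2 + 2·0.51 = 3.020.
True-score variance = ρ_R + ρ_A + 2·0.51, so 0.8709 = (0.67 + ρ_A + 1.02) / 3.020.
ρ_A = 0.8709·3.020 − 0.67 − 1.02 = 0.940.

0.940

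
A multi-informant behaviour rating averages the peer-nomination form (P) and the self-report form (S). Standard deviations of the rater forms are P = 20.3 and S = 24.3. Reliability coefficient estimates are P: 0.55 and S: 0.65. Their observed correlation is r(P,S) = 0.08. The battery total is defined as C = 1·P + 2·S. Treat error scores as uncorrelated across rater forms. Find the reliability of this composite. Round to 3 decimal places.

Var(C) = 20.3² + 2²·24.3² + 2·[2·20.3·24.3·0.08] = 2774.05 + 157.853 = 2931.9.
Because errors are independent across components, Cov(Tᵢ,Tⱼ) = Cov(Xᵢ,Xⱼ); the off-diagonal part of the true-score variance is the same as above.
True-score variance = [20.3²·0.55 + 2²·24.3²·0.65] + 157.853 = 1761.92 + 157.853 = 1919.78.
Reliability = 1919.78 / 2931.9 = 0.655.

0.655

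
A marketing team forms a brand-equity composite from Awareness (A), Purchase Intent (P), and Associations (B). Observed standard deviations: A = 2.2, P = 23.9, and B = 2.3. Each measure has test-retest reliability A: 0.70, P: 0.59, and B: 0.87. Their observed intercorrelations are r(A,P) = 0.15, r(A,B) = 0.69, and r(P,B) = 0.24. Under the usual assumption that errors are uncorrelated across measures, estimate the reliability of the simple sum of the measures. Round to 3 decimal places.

0.625

Var(A+P+B) = 2.2² + 23.9² + 2.3² + 2·[2.2·23.9·0.15 + 2.2·2.3·0.69 + 23.9·2.3·0.24] = 581.34 + 49.1424 = 630.482.
With uncorrelated errors the cross-covariances are all true-score covariance, so they carry over unchanged; only the diagonal terms shrink to ρᵢσᵢ².
True-score variance = [2.2²·0.70 + 23.9²·0.59 + 2.3²·0.87] + 49.1424 = 345.004 + 49.1424 = 394.147.
Reliability = 394.147 / 630.482 = 0.625.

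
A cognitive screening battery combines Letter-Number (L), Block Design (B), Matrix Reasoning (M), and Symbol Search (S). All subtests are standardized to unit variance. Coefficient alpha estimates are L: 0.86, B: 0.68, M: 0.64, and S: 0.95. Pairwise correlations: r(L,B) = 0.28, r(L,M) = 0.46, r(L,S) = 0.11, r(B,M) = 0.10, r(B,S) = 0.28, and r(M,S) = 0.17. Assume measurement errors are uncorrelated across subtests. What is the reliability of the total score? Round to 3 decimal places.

Var(L+B+M+S) = 4 + 2·[0.28 + 0.46 + 0.11 + 0.10 + 0.28 + 0.17] = 4 + 2.8 = 6.8.
With uncorrelated errors the cross-covariances are all true-score covariance, so they carry over unchanged; only the diagonal terms shrink to ρᵢσᵢ².
True-score variance = [0.86 + 0.68 + 0.64 + 0.95] + 2.8 = 3.13 + 2.8 = 5.93.
Reliability = 5.93 / 6.8 = 0.872.

0.872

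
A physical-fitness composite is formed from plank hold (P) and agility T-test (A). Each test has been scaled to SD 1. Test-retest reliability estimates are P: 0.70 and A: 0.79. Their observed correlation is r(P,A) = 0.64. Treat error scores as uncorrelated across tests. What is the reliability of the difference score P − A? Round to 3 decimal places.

0.292

Var(P−A) = 1 + 1 − 2·0.64 = 2 − 1.28 = 0.72.
Because errors are independent across components, Cov(Tᵢ,Tⱼ) = Cov(Xᵢ,Xⱼ); the off-diagonal part of the true-score variance is the same as above.
True-score variance = [0.70 + 0.79] − 1.28 = 1.49 − 1.28 = 0.21.
Reliability = 0.21 / 0.72 = 0.292.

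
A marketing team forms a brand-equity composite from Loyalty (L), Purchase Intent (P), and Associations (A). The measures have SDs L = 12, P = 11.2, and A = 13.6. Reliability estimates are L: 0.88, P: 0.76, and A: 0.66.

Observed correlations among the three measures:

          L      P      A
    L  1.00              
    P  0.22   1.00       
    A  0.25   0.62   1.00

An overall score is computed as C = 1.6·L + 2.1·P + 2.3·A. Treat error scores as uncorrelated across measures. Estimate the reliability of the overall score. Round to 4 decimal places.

0.8461

Var(C) = 1.6²·12² + 2.1²·11.2² + 2.3²·13.6² + 2·[3.36·12·11.2·0.22 + 3.68·12·13.6·0.25 + 4.83·11.2·13.6·0.62] = 1900.27 + 1411.26 = 3311.53.
With uncorrelated errors the cross-covariances are all true-score covariance, so they carry over unchanged; only the diagonal terms shrink to ρᵢσᵢ².
True-score variance = [1.6²·12²·0.88 + 2.1²·11.2²·0.76 + 2.3²·13.6²·0.66] + 1411.26 = 1390.6 + 1411.26 = 2801.86.
Reliability = 2801.86 / 3311.53 = 0.8461.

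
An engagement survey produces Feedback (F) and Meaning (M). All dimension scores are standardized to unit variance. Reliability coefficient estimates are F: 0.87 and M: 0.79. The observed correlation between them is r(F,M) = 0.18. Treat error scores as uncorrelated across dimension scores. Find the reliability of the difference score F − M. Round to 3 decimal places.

Var(F−M) = 1 + 1 − 2·0.18 = 2 − 0.36 = 1.64.
Because errors are independent across components, Cov(Tᵢ,Tⱼ) = Cov(Xᵢ,Xⱼ); the off-diagonal part of the true-score variance is the same as above.
True-score variance = [0.87 + 0.79] − 0.36 = 1.66 − 0.36 = 1.3.
Reliability = 1.3 / 1.64 = 0.793.

0.793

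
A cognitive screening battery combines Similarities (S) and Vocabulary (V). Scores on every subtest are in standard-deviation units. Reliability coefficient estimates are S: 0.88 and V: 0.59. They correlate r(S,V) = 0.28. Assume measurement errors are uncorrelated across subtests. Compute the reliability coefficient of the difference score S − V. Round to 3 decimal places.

Var(S−V) = 1 + 1 − 2·0.28 = 2 − 0.56 = 1.44.
Under uncorrelated errors the observed covariances equal the true-score covariances, so only the own-variance terms attenuate.
True-score variance = [0.88 + 0.59] − 0.56 = 1.47 − 0.56 = 0.91.
Reliability = 0.91 / 1.44 = 0.632.

0.632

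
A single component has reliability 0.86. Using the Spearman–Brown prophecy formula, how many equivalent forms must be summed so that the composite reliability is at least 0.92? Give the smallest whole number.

k ≥ ρ*(1−ρ₁)/(ρ₁(1−ρ*)) = 0.92·0.14 / (0.86·0.08) = 1.872.
Smallest integer k = 2.

2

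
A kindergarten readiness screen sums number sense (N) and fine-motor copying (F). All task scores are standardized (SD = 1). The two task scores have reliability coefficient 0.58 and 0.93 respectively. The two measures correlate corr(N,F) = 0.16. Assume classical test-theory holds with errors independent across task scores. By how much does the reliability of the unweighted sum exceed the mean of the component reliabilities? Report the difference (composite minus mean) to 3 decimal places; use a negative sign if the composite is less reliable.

Var(sum) = 2 + 0.32 = 2.32; true-score variance = 1.51 + 0.32 = 1.83; composite reliability = 0.7888.
Mean component reliability = 0.7550.
Difference = 0.7888 − 0.7550 = 0.034.

0.034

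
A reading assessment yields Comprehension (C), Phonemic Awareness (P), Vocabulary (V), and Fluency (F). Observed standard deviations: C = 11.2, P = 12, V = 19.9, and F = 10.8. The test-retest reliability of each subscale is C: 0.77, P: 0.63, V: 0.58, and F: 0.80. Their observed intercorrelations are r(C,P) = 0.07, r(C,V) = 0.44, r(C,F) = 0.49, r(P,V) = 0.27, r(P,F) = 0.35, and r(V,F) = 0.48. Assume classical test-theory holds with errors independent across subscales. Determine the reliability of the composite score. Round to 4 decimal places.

0.8237

Var(C+P+V+F) = 11.2² + 12² + 19.9² + 10.8² + 2·[11.2·12·0.07 + 11.2·19.9·0.44 + 11.2·10.8·0.49 + 12·19.9·0.27 + 12·10.8·0.35 + 19.9·10.8·0.48] = 782.09 + 759.486 = 1541.58.
Under uncorrelated errors the observed covariances equal the true-score covariances, so only the own-variance terms attenuate.
True-score variance = [11.2²·0.77 + 12²·0.63 + 19.9²·0.58 + 10.8²·0.80] + 759.486 = 510.307 + 759.486 = 1269.79.
Reliability = 1269.79 / 1541.58 = 0.8237.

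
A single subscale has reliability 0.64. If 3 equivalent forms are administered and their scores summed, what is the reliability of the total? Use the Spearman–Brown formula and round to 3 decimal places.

ρ_k = kρ / (1 + (k−1)ρ) = 3·0.64 / (1 + 2·0.64) = 1.920 / 2.280 = 0.842.

0.842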